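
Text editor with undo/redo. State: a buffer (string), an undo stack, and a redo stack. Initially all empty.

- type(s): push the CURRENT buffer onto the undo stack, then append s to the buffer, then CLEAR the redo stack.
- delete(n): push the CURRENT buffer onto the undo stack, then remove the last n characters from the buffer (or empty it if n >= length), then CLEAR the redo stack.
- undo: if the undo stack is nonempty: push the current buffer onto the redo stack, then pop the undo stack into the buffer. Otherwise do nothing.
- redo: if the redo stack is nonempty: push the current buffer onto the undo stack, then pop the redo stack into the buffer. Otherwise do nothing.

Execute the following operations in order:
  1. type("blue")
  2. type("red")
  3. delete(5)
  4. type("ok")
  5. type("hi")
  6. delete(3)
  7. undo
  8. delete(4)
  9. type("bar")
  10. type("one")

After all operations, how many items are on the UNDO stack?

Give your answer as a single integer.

Answer: 8

Derivation:
After op 1 (type): buf='blue' undo_depth=1 redo_depth=0
After op 2 (type): buf='bluered' undo_depth=2 redo_depth=0
After op 3 (delete): buf='bl' undo_depth=3 redo_depth=0
After op 4 (type): buf='blok' undo_depth=4 redo_depth=0
After op 5 (type): buf='blokhi' undo_depth=5 redo_depth=0
After op 6 (delete): buf='blo' undo_depth=6 redo_depth=0
After op 7 (undo): buf='blokhi' undo_depth=5 redo_depth=1
After op 8 (delete): buf='bl' undo_depth=6 redo_depth=0
After op 9 (type): buf='blbar' undo_depth=7 redo_depth=0
After op 10 (type): buf='blbarone' undo_depth=8 redo_depth=0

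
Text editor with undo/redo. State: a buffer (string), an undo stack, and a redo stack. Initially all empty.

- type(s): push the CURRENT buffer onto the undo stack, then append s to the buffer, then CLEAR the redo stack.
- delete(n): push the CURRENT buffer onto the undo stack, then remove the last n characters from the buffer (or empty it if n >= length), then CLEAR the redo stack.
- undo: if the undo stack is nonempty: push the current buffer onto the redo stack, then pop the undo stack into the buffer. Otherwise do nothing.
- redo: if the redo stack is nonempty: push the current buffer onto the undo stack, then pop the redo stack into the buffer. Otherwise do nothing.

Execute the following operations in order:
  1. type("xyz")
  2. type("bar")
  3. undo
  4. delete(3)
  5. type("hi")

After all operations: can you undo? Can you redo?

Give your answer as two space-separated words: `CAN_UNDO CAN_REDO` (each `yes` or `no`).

Answer: yes no

Derivation:
After op 1 (type): buf='xyz' undo_depth=1 redo_depth=0
After op 2 (type): buf='xyzbar' undo_depth=2 redo_depth=0
After op 3 (undo): buf='xyz' undo_depth=1 redo_depth=1
After op 4 (delete): buf='(empty)' undo_depth=2 redo_depth=0
After op 5 (type): buf='hi' undo_depth=3 redo_depth=0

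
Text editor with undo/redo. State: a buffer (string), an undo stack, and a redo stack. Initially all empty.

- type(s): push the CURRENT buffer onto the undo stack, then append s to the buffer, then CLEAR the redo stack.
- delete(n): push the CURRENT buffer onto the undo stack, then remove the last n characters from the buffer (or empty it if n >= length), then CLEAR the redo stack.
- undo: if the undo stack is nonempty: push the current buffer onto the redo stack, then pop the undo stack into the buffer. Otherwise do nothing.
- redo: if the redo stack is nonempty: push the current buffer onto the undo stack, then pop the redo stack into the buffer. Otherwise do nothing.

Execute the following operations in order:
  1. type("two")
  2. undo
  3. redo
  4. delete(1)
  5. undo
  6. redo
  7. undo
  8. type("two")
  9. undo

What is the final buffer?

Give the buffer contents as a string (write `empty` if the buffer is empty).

After op 1 (type): buf='two' undo_depth=1 redo_depth=0
After op 2 (undo): buf='(empty)' undo_depth=0 redo_depth=1
After op 3 (redo): buf='two' undo_depth=1 redo_depth=0
After op 4 (delete): buf='tw' undo_depth=2 redo_depth=0
After op 5 (undo): buf='two' undo_depth=1 redo_depth=1
After op 6 (redo): buf='tw' undo_depth=2 redo_depth=0
After op 7 (undo): buf='two' undo_depth=1 redo_depth=1
After op 8 (type): buf='twotwo' undo_depth=2 redo_depth=0
After op 9 (undo): buf='two' undo_depth=1 redo_depth=1

Answer: two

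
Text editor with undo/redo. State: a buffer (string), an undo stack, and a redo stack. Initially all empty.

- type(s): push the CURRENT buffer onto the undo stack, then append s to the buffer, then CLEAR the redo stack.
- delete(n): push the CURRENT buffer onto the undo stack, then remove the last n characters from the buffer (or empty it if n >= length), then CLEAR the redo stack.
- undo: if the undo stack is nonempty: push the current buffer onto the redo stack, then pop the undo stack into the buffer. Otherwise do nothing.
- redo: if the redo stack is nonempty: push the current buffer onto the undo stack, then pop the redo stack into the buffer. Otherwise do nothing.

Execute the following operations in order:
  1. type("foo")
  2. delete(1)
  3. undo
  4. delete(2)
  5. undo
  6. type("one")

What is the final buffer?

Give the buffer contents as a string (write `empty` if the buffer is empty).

After op 1 (type): buf='foo' undo_depth=1 redo_depth=0
After op 2 (delete): buf='fo' undo_depth=2 redo_depth=0
After op 3 (undo): buf='foo' undo_depth=1 redo_depth=1
After op 4 (delete): buf='f' undo_depth=2 redo_depth=0
After op 5 (undo): buf='foo' undo_depth=1 redo_depth=1
After op 6 (type): buf='fooone' undo_depth=2 redo_depth=0

Answer: fooone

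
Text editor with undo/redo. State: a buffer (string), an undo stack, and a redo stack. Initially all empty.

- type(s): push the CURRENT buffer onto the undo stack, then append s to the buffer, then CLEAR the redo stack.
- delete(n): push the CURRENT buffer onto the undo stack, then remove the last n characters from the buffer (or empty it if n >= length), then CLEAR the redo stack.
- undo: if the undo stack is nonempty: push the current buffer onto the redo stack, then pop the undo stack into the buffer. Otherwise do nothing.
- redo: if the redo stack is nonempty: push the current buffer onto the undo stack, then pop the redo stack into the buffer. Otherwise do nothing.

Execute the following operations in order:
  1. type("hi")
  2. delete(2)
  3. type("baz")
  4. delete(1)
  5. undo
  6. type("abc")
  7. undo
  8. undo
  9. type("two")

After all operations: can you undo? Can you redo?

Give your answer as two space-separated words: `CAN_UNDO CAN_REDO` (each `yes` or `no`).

Answer: yes no

Derivation:
After op 1 (type): buf='hi' undo_depth=1 redo_depth=0
After op 2 (delete): buf='(empty)' undo_depth=2 redo_depth=0
After op 3 (type): buf='baz' undo_depth=3 redo_depth=0
After op 4 (delete): buf='ba' undo_depth=4 redo_depth=0
After op 5 (undo): buf='baz' undo_depth=3 redo_depth=1
After op 6 (type): buf='bazabc' undo_depth=4 redo_depth=0
After op 7 (undo): buf='baz' undo_depth=3 redo_depth=1
After op 8 (undo): buf='(empty)' undo_depth=2 redo_depth=2
After op 9 (type): buf='two' undo_depth=3 redo_depth=0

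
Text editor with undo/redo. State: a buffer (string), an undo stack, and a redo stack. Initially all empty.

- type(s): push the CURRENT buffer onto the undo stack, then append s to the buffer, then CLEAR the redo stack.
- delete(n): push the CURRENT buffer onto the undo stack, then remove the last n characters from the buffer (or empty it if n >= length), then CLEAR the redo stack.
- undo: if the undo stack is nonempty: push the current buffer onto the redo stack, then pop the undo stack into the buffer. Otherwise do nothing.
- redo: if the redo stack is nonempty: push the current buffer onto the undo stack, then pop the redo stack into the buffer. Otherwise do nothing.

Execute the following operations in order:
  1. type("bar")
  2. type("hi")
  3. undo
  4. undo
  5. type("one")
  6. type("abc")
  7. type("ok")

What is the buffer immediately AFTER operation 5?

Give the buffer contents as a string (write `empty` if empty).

Answer: one

Derivation:
After op 1 (type): buf='bar' undo_depth=1 redo_depth=0
After op 2 (type): buf='barhi' undo_depth=2 redo_depth=0
After op 3 (undo): buf='bar' undo_depth=1 redo_depth=1
After op 4 (undo): buf='(empty)' undo_depth=0 redo_depth=2
After op 5 (type): buf='one' undo_depth=1 redo_depth=0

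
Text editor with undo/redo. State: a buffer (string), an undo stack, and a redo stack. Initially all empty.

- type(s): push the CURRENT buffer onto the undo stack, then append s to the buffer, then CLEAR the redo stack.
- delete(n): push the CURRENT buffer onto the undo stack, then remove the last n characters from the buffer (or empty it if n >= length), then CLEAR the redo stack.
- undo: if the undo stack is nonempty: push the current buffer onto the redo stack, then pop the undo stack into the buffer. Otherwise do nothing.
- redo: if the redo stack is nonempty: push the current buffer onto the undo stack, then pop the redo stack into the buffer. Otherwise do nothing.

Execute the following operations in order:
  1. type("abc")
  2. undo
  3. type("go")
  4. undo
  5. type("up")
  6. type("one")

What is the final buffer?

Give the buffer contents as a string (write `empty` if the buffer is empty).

Answer: upone

Derivation:
After op 1 (type): buf='abc' undo_depth=1 redo_depth=0
After op 2 (undo): buf='(empty)' undo_depth=0 redo_depth=1
After op 3 (type): buf='go' undo_depth=1 redo_depth=0
After op 4 (undo): buf='(empty)' undo_depth=0 redo_depth=1
After op 5 (type): buf='up' undo_depth=1 redo_depth=0
After op 6 (type): buf='upone' undo_depth=2 redo_depth=0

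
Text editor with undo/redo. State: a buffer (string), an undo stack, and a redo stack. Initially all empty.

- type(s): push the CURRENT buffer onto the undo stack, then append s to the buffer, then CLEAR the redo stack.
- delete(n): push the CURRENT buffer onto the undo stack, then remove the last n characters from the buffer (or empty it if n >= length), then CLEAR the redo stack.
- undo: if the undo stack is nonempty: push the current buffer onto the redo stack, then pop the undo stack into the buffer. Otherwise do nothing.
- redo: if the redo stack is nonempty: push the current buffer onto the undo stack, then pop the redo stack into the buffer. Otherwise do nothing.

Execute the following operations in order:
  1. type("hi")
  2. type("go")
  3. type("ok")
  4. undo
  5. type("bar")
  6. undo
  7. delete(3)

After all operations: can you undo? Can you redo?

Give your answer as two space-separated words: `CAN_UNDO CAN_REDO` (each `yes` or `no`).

After op 1 (type): buf='hi' undo_depth=1 redo_depth=0
After op 2 (type): buf='higo' undo_depth=2 redo_depth=0
After op 3 (type): buf='higook' undo_depth=3 redo_depth=0
After op 4 (undo): buf='higo' undo_depth=2 redo_depth=1
After op 5 (type): buf='higobar' undo_depth=3 redo_depth=0
After op 6 (undo): buf='higo' undo_depth=2 redo_depth=1
After op 7 (delete): buf='h' undo_depth=3 redo_depth=0

Answer: yes no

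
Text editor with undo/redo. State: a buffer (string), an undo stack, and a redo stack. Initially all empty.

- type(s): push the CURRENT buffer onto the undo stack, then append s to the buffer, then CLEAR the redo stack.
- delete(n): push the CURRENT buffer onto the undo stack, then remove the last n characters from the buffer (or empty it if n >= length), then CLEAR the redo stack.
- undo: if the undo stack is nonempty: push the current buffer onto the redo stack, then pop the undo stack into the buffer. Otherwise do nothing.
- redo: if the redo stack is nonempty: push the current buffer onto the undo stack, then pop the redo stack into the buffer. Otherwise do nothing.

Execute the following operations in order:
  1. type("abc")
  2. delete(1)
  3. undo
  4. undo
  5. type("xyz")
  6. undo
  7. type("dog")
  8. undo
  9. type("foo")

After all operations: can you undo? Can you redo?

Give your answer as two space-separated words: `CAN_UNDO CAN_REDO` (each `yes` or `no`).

Answer: yes no

Derivation:
After op 1 (type): buf='abc' undo_depth=1 redo_depth=0
After op 2 (delete): buf='ab' undo_depth=2 redo_depth=0
After op 3 (undo): buf='abc' undo_depth=1 redo_depth=1
After op 4 (undo): buf='(empty)' undo_depth=0 redo_depth=2
After op 5 (type): buf='xyz' undo_depth=1 redo_depth=0
After op 6 (undo): buf='(empty)' undo_depth=0 redo_depth=1
After op 7 (type): buf='dog' undo_depth=1 redo_depth=0
After op 8 (undo): buf='(empty)' undo_depth=0 redo_depth=1
After op 9 (type): buf='foo' undo_depth=1 redo_depth=0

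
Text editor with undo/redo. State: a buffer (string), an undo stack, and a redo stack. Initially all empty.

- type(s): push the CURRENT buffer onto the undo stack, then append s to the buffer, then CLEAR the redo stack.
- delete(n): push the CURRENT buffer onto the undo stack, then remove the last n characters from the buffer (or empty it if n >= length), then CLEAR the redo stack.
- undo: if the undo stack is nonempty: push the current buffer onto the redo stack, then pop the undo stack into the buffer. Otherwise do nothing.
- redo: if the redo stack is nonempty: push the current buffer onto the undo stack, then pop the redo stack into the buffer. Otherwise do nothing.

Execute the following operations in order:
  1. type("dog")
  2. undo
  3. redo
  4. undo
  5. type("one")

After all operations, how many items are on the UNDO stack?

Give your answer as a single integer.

Answer: 1

Derivation:
After op 1 (type): buf='dog' undo_depth=1 redo_depth=0
After op 2 (undo): buf='(empty)' undo_depth=0 redo_depth=1
After op 3 (redo): buf='dog' undo_depth=1 redo_depth=0
After op 4 (undo): buf='(empty)' undo_depth=0 redo_depth=1
After op 5 (type): buf='one' undo_depth=1 redo_depth=0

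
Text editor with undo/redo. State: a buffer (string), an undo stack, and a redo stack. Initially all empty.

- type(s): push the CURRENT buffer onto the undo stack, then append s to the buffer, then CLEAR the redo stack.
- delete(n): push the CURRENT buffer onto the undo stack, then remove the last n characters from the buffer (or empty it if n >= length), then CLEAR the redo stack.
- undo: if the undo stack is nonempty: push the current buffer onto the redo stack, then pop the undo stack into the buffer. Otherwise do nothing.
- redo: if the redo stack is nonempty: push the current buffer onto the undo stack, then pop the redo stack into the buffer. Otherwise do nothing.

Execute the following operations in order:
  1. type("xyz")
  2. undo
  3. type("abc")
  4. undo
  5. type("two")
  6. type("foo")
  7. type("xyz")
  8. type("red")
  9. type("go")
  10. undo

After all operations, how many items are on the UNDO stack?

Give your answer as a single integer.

Answer: 4

Derivation:
After op 1 (type): buf='xyz' undo_depth=1 redo_depth=0
After op 2 (undo): buf='(empty)' undo_depth=0 redo_depth=1
After op 3 (type): buf='abc' undo_depth=1 redo_depth=0
After op 4 (undo): buf='(empty)' undo_depth=0 redo_depth=1
After op 5 (type): buf='two' undo_depth=1 redo_depth=0
After op 6 (type): buf='twofoo' undo_depth=2 redo_depth=0
After op 7 (type): buf='twofooxyz' undo_depth=3 redo_depth=0
After op 8 (type): buf='twofooxyzred' undo_depth=4 redo_depth=0
After op 9 (type): buf='twofooxyzredgo' undo_depth=5 redo_depth=0
After op 10 (undo): buf='twofooxyzred' undo_depth=4 redo_depth=1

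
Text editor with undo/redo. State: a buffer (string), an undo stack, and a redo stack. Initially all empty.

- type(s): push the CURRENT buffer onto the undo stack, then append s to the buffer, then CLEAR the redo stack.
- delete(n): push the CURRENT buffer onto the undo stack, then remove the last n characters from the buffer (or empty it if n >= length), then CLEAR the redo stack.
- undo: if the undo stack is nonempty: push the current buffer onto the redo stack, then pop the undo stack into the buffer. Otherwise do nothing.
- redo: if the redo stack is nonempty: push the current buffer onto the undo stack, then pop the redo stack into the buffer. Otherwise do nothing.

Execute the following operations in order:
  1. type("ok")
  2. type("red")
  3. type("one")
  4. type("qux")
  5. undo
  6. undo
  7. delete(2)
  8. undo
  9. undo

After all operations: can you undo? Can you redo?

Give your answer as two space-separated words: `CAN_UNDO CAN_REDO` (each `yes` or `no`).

Answer: yes yes

Derivation:
After op 1 (type): buf='ok' undo_depth=1 redo_depth=0
After op 2 (type): buf='okred' undo_depth=2 redo_depth=0
After op 3 (type): buf='okredone' undo_depth=3 redo_depth=0
After op 4 (type): buf='okredonequx' undo_depth=4 redo_depth=0
After op 5 (undo): buf='okredone' undo_depth=3 redo_depth=1
After op 6 (undo): buf='okred' undo_depth=2 redo_depth=2
After op 7 (delete): buf='okr' undo_depth=3 redo_depth=0
After op 8 (undo): buf='okred' undo_depth=2 redo_depth=1
After op 9 (undo): buf='ok' undo_depth=1 redo_depth=2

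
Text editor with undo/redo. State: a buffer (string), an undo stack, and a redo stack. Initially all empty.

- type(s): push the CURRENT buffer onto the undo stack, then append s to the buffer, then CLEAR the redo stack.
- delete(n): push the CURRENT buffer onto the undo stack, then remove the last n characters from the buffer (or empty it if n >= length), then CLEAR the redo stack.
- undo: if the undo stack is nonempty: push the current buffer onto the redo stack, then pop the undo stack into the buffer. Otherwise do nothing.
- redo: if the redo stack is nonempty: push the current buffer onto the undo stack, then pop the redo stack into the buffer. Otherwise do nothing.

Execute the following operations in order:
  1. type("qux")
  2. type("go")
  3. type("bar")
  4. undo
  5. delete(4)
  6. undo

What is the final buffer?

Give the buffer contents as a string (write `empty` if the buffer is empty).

Answer: quxgo

Derivation:
After op 1 (type): buf='qux' undo_depth=1 redo_depth=0
After op 2 (type): buf='quxgo' undo_depth=2 redo_depth=0
After op 3 (type): buf='quxgobar' undo_depth=3 redo_depth=0
After op 4 (undo): buf='quxgo' undo_depth=2 redo_depth=1
After op 5 (delete): buf='q' undo_depth=3 redo_depth=0
After op 6 (undo): buf='quxgo' undo_depth=2 redo_depth=1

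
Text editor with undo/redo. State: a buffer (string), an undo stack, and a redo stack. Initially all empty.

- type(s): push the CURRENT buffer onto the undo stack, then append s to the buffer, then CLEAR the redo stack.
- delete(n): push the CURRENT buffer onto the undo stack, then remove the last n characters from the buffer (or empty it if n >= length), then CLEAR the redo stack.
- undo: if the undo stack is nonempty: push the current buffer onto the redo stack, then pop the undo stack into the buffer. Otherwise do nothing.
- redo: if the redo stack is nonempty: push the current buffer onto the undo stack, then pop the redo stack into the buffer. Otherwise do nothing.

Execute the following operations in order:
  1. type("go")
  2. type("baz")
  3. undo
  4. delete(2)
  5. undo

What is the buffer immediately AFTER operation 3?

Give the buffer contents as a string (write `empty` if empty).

Answer: go

Derivation:
After op 1 (type): buf='go' undo_depth=1 redo_depth=0
After op 2 (type): buf='gobaz' undo_depth=2 redo_depth=0
After op 3 (undo): buf='go' undo_depth=1 redo_depth=1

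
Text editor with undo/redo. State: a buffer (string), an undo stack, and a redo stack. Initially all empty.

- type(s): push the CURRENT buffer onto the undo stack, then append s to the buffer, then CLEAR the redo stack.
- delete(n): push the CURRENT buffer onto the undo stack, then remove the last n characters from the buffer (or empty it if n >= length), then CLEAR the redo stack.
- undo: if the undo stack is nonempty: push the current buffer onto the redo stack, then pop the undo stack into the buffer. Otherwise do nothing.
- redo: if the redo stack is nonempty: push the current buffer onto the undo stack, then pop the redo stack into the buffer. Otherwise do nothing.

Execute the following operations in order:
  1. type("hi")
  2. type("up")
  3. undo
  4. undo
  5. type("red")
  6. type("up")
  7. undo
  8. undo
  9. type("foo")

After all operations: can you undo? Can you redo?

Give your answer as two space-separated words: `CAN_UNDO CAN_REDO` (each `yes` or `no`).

After op 1 (type): buf='hi' undo_depth=1 redo_depth=0
After op 2 (type): buf='hiup' undo_depth=2 redo_depth=0
After op 3 (undo): buf='hi' undo_depth=1 redo_depth=1
After op 4 (undo): buf='(empty)' undo_depth=0 redo_depth=2
After op 5 (type): buf='red' undo_depth=1 redo_depth=0
After op 6 (type): buf='redup' undo_depth=2 redo_depth=0
After op 7 (undo): buf='red' undo_depth=1 redo_depth=1
After op 8 (undo): buf='(empty)' undo_depth=0 redo_depth=2
After op 9 (type): buf='foo' undo_depth=1 redo_depth=0

Answer: yes no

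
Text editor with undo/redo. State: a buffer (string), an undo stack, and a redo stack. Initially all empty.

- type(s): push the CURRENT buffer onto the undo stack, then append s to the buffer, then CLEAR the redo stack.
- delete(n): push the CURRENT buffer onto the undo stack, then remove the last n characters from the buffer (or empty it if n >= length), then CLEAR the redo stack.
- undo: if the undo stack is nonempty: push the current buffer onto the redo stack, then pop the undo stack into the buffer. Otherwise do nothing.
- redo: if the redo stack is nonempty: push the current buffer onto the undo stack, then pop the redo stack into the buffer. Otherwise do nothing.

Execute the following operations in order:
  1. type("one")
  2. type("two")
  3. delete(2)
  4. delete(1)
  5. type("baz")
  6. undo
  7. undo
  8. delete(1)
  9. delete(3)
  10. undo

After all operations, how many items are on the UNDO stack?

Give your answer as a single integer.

Answer: 4

Derivation:
After op 1 (type): buf='one' undo_depth=1 redo_depth=0
After op 2 (type): buf='onetwo' undo_depth=2 redo_depth=0
After op 3 (delete): buf='onet' undo_depth=3 redo_depth=0
After op 4 (delete): buf='one' undo_depth=4 redo_depth=0
After op 5 (type): buf='onebaz' undo_depth=5 redo_depth=0
After op 6 (undo): buf='one' undo_depth=4 redo_depth=1
After op 7 (undo): buf='onet' undo_depth=3 redo_depth=2
After op 8 (delete): buf='one' undo_depth=4 redo_depth=0
After op 9 (delete): buf='(empty)' undo_depth=5 redo_depth=0
After op 10 (undo): buf='one' undo_depth=4 redo_depth=1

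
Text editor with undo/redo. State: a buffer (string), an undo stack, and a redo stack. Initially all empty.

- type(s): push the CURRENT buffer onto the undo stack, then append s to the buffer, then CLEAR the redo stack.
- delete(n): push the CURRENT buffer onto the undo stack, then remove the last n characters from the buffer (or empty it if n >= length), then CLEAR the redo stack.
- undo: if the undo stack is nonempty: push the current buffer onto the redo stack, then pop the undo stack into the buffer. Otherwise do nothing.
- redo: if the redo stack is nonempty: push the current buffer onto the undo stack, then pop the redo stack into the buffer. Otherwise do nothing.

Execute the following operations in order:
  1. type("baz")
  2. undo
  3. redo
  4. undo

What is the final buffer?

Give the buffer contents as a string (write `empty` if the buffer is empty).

After op 1 (type): buf='baz' undo_depth=1 redo_depth=0
After op 2 (undo): buf='(empty)' undo_depth=0 redo_depth=1
After op 3 (redo): buf='baz' undo_depth=1 redo_depth=0
After op 4 (undo): buf='(empty)' undo_depth=0 redo_depth=1

Answer: empty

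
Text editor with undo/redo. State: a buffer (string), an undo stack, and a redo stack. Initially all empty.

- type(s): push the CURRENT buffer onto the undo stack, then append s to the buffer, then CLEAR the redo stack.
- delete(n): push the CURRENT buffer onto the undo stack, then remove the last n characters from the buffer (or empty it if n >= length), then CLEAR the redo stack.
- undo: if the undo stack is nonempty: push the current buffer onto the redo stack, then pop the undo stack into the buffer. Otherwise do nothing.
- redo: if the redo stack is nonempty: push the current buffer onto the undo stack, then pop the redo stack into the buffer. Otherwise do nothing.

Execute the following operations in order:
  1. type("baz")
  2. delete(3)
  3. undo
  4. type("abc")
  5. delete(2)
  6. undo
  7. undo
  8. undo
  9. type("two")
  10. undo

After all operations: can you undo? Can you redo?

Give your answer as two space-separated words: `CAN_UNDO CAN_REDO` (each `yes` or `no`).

After op 1 (type): buf='baz' undo_depth=1 redo_depth=0
After op 2 (delete): buf='(empty)' undo_depth=2 redo_depth=0
After op 3 (undo): buf='baz' undo_depth=1 redo_depth=1
After op 4 (type): buf='bazabc' undo_depth=2 redo_depth=0
After op 5 (delete): buf='baza' undo_depth=3 redo_depth=0
After op 6 (undo): buf='bazabc' undo_depth=2 redo_depth=1
After op 7 (undo): buf='baz' undo_depth=1 redo_depth=2
After op 8 (undo): buf='(empty)' undo_depth=0 redo_depth=3
After op 9 (type): buf='two' undo_depth=1 redo_depth=0
After op 10 (undo): buf='(empty)' undo_depth=0 redo_depth=1

Answer: no yes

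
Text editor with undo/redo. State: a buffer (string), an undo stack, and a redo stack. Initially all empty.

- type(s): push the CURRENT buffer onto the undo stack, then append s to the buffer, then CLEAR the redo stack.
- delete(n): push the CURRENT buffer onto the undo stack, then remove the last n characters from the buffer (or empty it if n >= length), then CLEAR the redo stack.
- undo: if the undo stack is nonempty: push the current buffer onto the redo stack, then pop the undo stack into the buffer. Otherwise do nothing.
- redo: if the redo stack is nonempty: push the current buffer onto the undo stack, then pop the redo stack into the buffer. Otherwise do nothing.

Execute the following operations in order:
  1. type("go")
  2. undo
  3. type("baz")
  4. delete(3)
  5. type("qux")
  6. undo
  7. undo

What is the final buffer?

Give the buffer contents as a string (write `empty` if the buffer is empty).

Answer: baz

Derivation:
After op 1 (type): buf='go' undo_depth=1 redo_depth=0
After op 2 (undo): buf='(empty)' undo_depth=0 redo_depth=1
After op 3 (type): buf='baz' undo_depth=1 redo_depth=0
After op 4 (delete): buf='(empty)' undo_depth=2 redo_depth=0
After op 5 (type): buf='qux' undo_depth=3 redo_depth=0
After op 6 (undo): buf='(empty)' undo_depth=2 redo_depth=1
After op 7 (undo): buf='baz' undo_depth=1 redo_depth=2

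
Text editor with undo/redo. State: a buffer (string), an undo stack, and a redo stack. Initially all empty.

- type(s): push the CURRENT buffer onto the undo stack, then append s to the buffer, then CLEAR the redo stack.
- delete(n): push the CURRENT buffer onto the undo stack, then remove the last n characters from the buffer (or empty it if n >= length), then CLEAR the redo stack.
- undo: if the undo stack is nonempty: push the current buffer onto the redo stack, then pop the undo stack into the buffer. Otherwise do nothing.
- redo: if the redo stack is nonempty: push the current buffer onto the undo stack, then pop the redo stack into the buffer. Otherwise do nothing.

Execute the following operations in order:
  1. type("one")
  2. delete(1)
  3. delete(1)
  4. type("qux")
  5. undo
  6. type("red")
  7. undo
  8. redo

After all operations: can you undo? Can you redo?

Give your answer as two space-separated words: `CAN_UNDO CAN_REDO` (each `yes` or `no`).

After op 1 (type): buf='one' undo_depth=1 redo_depth=0
After op 2 (delete): buf='on' undo_depth=2 redo_depth=0
After op 3 (delete): buf='o' undo_depth=3 redo_depth=0
After op 4 (type): buf='oqux' undo_depth=4 redo_depth=0
After op 5 (undo): buf='o' undo_depth=3 redo_depth=1
After op 6 (type): buf='ored' undo_depth=4 redo_depth=0
After op 7 (undo): buf='o' undo_depth=3 redo_depth=1
After op 8 (redo): buf='ored' undo_depth=4 redo_depth=0

Answer: yes no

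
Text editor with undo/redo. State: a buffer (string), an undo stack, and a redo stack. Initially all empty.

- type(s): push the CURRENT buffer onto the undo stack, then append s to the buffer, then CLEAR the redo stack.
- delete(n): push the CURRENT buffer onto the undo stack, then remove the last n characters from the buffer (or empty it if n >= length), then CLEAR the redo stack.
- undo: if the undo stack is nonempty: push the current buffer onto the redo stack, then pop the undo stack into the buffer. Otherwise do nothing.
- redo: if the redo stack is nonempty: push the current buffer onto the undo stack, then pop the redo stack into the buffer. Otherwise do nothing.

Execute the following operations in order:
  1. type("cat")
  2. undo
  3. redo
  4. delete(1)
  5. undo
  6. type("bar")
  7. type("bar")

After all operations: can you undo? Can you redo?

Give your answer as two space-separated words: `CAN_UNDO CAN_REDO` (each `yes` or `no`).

After op 1 (type): buf='cat' undo_depth=1 redo_depth=0
After op 2 (undo): buf='(empty)' undo_depth=0 redo_depth=1
After op 3 (redo): buf='cat' undo_depth=1 redo_depth=0
After op 4 (delete): buf='ca' undo_depth=2 redo_depth=0
After op 5 (undo): buf='cat' undo_depth=1 redo_depth=1
After op 6 (type): buf='catbar' undo_depth=2 redo_depth=0
After op 7 (type): buf='catbarbar' undo_depth=3 redo_depth=0

Answer: yes no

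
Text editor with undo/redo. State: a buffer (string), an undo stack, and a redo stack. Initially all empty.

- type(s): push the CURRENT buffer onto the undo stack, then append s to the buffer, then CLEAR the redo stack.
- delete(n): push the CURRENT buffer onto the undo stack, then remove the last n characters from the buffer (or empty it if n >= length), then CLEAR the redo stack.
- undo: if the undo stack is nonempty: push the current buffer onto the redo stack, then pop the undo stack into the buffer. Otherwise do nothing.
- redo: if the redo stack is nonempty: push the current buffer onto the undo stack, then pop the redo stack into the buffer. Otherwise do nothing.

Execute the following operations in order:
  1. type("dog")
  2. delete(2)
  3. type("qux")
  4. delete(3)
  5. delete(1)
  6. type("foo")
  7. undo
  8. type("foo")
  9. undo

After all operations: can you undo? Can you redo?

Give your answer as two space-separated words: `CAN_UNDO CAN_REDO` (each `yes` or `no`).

Answer: yes yes

Derivation:
After op 1 (type): buf='dog' undo_depth=1 redo_depth=0
After op 2 (delete): buf='d' undo_depth=2 redo_depth=0
After op 3 (type): buf='dqux' undo_depth=3 redo_depth=0
After op 4 (delete): buf='d' undo_depth=4 redo_depth=0
After op 5 (delete): buf='(empty)' undo_depth=5 redo_depth=0
After op 6 (type): buf='foo' undo_depth=6 redo_depth=0
After op 7 (undo): buf='(empty)' undo_depth=5 redo_depth=1
After op 8 (type): buf='foo' undo_depth=6 redo_depth=0
After op 9 (undo): buf='(empty)' undo_depth=5 redo_depth=1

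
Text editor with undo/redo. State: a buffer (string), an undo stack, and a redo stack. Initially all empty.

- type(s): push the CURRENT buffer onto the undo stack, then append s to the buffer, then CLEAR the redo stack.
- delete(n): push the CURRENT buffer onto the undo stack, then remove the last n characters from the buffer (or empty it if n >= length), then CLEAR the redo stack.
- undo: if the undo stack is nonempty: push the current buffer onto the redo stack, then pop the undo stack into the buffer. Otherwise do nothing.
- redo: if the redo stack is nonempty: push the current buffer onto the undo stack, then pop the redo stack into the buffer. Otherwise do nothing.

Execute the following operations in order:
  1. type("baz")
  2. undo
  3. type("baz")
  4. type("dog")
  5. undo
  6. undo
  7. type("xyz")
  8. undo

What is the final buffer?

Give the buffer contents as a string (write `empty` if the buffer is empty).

After op 1 (type): buf='baz' undo_depth=1 redo_depth=0
After op 2 (undo): buf='(empty)' undo_depth=0 redo_depth=1
After op 3 (type): buf='baz' undo_depth=1 redo_depth=0
After op 4 (type): buf='bazdog' undo_depth=2 redo_depth=0
After op 5 (undo): buf='baz' undo_depth=1 redo_depth=1
After op 6 (undo): buf='(empty)' undo_depth=0 redo_depth=2
After op 7 (type): buf='xyz' undo_depth=1 redo_depth=0
After op 8 (undo): buf='(empty)' undo_depth=0 redo_depth=1

Answer: empty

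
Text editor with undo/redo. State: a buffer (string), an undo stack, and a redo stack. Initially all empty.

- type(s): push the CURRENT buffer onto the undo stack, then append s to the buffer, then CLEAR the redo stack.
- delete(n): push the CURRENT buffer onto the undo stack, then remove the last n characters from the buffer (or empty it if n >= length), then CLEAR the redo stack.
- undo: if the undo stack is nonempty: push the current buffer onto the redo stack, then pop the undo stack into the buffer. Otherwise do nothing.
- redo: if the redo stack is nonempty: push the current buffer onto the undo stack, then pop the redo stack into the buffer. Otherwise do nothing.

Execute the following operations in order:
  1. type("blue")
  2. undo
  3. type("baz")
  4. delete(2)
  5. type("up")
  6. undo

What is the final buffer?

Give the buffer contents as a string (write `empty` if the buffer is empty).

After op 1 (type): buf='blue' undo_depth=1 redo_depth=0
After op 2 (undo): buf='(empty)' undo_depth=0 redo_depth=1
After op 3 (type): buf='baz' undo_depth=1 redo_depth=0
After op 4 (delete): buf='b' undo_depth=2 redo_depth=0
After op 5 (type): buf='bup' undo_depth=3 redo_depth=0
After op 6 (undo): buf='b' undo_depth=2 redo_depth=1

Answer: b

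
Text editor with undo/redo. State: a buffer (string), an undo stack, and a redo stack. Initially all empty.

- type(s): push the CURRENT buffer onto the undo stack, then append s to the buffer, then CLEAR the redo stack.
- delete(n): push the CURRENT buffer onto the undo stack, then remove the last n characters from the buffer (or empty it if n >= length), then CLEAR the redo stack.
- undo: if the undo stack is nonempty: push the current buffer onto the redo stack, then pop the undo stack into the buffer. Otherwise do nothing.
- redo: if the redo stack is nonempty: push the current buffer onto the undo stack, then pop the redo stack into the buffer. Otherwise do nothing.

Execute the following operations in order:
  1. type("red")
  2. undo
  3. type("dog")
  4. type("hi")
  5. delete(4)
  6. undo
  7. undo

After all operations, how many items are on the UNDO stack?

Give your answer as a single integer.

After op 1 (type): buf='red' undo_depth=1 redo_depth=0
After op 2 (undo): buf='(empty)' undo_depth=0 redo_depth=1
After op 3 (type): buf='dog' undo_depth=1 redo_depth=0
After op 4 (type): buf='doghi' undo_depth=2 redo_depth=0
After op 5 (delete): buf='d' undo_depth=3 redo_depth=0
After op 6 (undo): buf='doghi' undo_depth=2 redo_depth=1
After op 7 (undo): buf='dog' undo_depth=1 redo_depth=2

Answer: 1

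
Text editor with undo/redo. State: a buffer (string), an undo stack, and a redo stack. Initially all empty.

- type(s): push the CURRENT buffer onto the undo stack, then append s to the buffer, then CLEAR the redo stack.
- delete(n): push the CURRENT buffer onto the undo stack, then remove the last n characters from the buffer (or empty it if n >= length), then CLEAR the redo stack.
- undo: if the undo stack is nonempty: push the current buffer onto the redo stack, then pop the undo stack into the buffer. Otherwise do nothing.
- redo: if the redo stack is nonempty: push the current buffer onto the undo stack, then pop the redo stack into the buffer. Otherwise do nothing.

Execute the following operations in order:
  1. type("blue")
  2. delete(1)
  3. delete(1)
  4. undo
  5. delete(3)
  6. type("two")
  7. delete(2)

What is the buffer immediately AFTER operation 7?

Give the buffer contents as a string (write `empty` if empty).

After op 1 (type): buf='blue' undo_depth=1 redo_depth=0
After op 2 (delete): buf='blu' undo_depth=2 redo_depth=0
After op 3 (delete): buf='bl' undo_depth=3 redo_depth=0
After op 4 (undo): buf='blu' undo_depth=2 redo_depth=1
After op 5 (delete): buf='(empty)' undo_depth=3 redo_depth=0
After op 6 (type): buf='two' undo_depth=4 redo_depth=0
After op 7 (delete): buf='t' undo_depth=5 redo_depth=0

Answer: t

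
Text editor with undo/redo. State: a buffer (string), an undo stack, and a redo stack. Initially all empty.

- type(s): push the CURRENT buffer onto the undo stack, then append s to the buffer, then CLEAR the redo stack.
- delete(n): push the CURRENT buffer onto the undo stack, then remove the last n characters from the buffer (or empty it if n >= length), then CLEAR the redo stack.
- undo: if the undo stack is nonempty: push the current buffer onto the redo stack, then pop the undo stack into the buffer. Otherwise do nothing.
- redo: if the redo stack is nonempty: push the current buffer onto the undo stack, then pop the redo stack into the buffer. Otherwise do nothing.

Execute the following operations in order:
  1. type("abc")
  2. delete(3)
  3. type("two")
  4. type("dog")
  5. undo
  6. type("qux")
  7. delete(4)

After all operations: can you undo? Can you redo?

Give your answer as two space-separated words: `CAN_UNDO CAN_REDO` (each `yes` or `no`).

After op 1 (type): buf='abc' undo_depth=1 redo_depth=0
After op 2 (delete): buf='(empty)' undo_depth=2 redo_depth=0
After op 3 (type): buf='two' undo_depth=3 redo_depth=0
After op 4 (type): buf='twodog' undo_depth=4 redo_depth=0
After op 5 (undo): buf='two' undo_depth=3 redo_depth=1
After op 6 (type): buf='twoqux' undo_depth=4 redo_depth=0
After op 7 (delete): buf='tw' undo_depth=5 redo_depth=0

Answer: yes no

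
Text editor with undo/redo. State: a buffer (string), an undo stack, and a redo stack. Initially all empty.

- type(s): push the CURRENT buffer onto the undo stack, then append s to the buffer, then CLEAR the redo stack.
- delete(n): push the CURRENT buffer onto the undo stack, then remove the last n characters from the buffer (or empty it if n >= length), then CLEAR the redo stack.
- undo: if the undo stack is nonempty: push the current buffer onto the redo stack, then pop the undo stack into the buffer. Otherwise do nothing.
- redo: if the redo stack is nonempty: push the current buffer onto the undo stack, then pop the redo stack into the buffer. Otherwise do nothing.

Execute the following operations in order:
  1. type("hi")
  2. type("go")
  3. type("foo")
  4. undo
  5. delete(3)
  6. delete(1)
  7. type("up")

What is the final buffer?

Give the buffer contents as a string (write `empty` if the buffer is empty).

After op 1 (type): buf='hi' undo_depth=1 redo_depth=0
After op 2 (type): buf='higo' undo_depth=2 redo_depth=0
After op 3 (type): buf='higofoo' undo_depth=3 redo_depth=0
After op 4 (undo): buf='higo' undo_depth=2 redo_depth=1
After op 5 (delete): buf='h' undo_depth=3 redo_depth=0
After op 6 (delete): buf='(empty)' undo_depth=4 redo_depth=0
After op 7 (type): buf='up' undo_depth=5 redo_depth=0

Answer: up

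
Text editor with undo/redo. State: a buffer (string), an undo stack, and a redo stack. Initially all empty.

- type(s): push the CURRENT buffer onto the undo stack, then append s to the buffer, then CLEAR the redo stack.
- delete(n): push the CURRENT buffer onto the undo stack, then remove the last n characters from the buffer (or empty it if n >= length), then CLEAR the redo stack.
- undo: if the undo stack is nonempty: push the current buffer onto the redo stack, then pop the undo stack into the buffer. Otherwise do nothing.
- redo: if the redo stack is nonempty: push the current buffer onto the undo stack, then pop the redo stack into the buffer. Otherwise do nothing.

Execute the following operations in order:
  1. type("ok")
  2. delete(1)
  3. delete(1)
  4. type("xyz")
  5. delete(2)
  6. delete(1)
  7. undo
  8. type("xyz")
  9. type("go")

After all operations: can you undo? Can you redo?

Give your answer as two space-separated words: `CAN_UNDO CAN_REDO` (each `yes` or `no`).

After op 1 (type): buf='ok' undo_depth=1 redo_depth=0
After op 2 (delete): buf='o' undo_depth=2 redo_depth=0
After op 3 (delete): buf='(empty)' undo_depth=3 redo_depth=0
After op 4 (type): buf='xyz' undo_depth=4 redo_depth=0
After op 5 (delete): buf='x' undo_depth=5 redo_depth=0
After op 6 (delete): buf='(empty)' undo_depth=6 redo_depth=0
After op 7 (undo): buf='x' undo_depth=5 redo_depth=1
After op 8 (type): buf='xxyz' undo_depth=6 redo_depth=0
After op 9 (type): buf='xxyzgo' undo_depth=7 redo_depth=0

Answer: yes no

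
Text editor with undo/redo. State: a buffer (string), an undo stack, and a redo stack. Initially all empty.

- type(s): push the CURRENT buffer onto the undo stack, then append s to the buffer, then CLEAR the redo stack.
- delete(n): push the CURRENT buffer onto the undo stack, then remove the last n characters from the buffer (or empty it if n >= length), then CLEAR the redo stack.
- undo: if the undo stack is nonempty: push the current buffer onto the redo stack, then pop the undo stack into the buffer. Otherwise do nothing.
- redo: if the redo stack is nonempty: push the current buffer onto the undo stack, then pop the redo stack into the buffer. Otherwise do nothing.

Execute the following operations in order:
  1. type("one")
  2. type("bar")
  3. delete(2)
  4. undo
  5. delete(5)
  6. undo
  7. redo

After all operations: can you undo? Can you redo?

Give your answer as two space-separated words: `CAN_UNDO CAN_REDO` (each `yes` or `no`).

Answer: yes no

Derivation:
After op 1 (type): buf='one' undo_depth=1 redo_depth=0
After op 2 (type): buf='onebar' undo_depth=2 redo_depth=0
After op 3 (delete): buf='oneb' undo_depth=3 redo_depth=0
After op 4 (undo): buf='onebar' undo_depth=2 redo_depth=1
After op 5 (delete): buf='o' undo_depth=3 redo_depth=0
After op 6 (undo): buf='onebar' undo_depth=2 redo_depth=1
After op 7 (redo): buf='o' undo_depth=3 redo_depth=0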